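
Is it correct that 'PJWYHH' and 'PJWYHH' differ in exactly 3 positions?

Differing positions: none. Hamming distance = 0, so the claim that d_H = 3 is false.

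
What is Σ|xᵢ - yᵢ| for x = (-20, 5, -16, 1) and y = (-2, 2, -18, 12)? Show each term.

Σ|x_i - y_i| = |-20 - (-2)| + |5 - 2| + |-16 - (-18)| + |1 - 12| = 18 + 3 + 2 + 11 = 34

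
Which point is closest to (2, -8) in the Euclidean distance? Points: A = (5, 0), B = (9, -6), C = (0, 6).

Distances: d(A) ≈ 8.544, d(B) ≈ 7.2801, d(C) ≈ 14.1421. Nearest: B = (9, -6) with distance 7.2801.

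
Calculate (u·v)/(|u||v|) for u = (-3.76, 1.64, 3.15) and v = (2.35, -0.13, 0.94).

With u = (-3.76, 1.64, 3.15), v = (2.35, -0.13, 0.94):
u·v = (-3.76)·2.35 + 1.64·(-0.13) + 3.15·0.94 = (-8.836) + (-0.2132) + 2.961 = -6.0882.
|u| = √((-3.76)² + 1.64² + 3.15²) = √(14.1376 + 2.6896 + 9.9225) = √26.7497, |v| = √(2.35² + (-0.13)² + 0.94²) = √(5.5225 + 0.0169 + 0.8836) = √6.423.
cos θ = (u·v)/(|u||v|) = -6.0882/(√26.7497·√6.423) ≈ -0.4645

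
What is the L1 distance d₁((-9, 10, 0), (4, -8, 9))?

Σ|x_i - y_i| = |-9 - 4| + |10 - (-8)| + |0 - 9| = 13 + 18 + 9 = 40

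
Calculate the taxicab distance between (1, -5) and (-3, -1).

Σ|x_i - y_i| = |1 - (-3)| + |-5 - (-1)| = 4 + 4 = 8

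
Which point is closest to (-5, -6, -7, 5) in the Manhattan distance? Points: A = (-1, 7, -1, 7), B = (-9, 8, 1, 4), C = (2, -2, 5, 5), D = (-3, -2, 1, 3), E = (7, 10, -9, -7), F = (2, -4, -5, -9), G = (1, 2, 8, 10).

Distances: d(A) = 25, d(B) = 27, d(C) = 23, d(D) = 16, d(E) = 42, d(F) = 25, d(G) = 34. Nearest: D = (-3, -2, 1, 3) with distance 16.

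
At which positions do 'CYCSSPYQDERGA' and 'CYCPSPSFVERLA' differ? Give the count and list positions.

Differing positions: 4, 7, 8, 9, 12. Hamming distance = 5.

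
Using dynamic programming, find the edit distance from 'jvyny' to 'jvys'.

Let D[i][j] be the edit distance between the first i characters of 'jvyny' and the first j characters of 'jvys', with D[i][0] = i, D[0][j] = j, and D[i][j] = D[i-1][j-1] if the characters match, else 1 + min(D[i-1][j], D[i][j-1], D[i-1][j-1]). Filling the table (rows: prefixes of 'jvyny', columns: prefixes of 'jvys'):
     ε  j  v  y  s
  ε  0  1  2  3  4
  j  1  0  1  2  3
  v  2  1  0  1  2
  y  3  2  1  0  1
  n  4  3  2  1  1
  y  5  4  3  2  2
The bottom-right entry gives D[5][4] = 2, so no sequence of fewer than 2 edits works. Backtracking through the table gives one optimal edit sequence (2 edits):
  jvyny → jvyy (del n @4)
  jvyy → jvys (sub y→s @4)
Edit distance = 2.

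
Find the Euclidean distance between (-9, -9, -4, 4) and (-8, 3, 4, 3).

√(Σ(x_i - y_i)²) = √((-9 - (-8))² + (-9 - 3)² + (-4 - 4)² + (4 - 3)²)
= √((-1)² + (-12)² + (-8)² + 1²) = √(1 + 144 + 64 + 1) = √210 ≈ 14.4914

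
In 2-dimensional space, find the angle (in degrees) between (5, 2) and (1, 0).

With u = (5, 2), v = (1, 0):
u·v = 5·1 + 2·0 = 5 + 0 = 5.
|u| = √(5² + 2²) = √29, |v| = √(1² + 0²) = √1, so |u||v| = √(29·1) = √29.
cos θ = (u·v)/(|u||v|) = 5/√29 ≈ 0.928477
θ = arccos(0.928477) ≈ 21.8°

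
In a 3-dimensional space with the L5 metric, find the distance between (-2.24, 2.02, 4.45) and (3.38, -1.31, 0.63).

(Σ|x_i - y_i|^5)^(1/5) = (|-2.24 - 3.38|^5 + |2.02 - (-1.31)|^5 + |4.45 - 0.63|^5)^(1/5)
= (5.62^5 + 3.33^5 + 3.82^5)^(1/5) ≈ (5606.3677 + 409.4691 + 813.4237)^(1/5) = (6829.2605)^(1/5) ≈ 5.8462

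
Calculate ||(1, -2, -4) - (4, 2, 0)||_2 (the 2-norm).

(Σ|x_i - y_i|^2)^(1/2) = (|1 - 4|^2 + |-2 - 2|^2 + |-4 - 0|^2)^(1/2)
= (3^2 + 4^2 + 4^2)^(1/2) = (9 + 16 + 16)^(1/2) = (41)^(1/2) ≈ 6.4031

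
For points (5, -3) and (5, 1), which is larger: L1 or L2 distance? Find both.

L1 = |5 - 5| + |-3 - 1| = 0 + 4 = 4
L2 = √(0² + 4²) = √16 = 4
L1 ≥ L2 always (equality iff movement is along one axis); L1 = L2 here (movement is along a single axis).
Ratio L1/L2 = 4/4 = 1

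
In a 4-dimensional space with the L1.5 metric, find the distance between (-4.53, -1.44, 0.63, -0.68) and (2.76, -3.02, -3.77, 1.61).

(Σ|x_i - y_i|^1.5)^(1/1.5) = (|-4.53 - 2.76|^1.5 + |-1.44 - (-3.02)|^1.5 + |0.63 - (-3.77)|^1.5 + |-0.68 - 1.61|^1.5)^(1/1.5)
= (7.29^1.5 + 1.58^1.5 + 4.4^1.5 + 2.29^1.5)^(1/1.5) ≈ (19.683 + 1.986 + 9.2295 + 3.4654)^(1/1.5) = (34.3639)^(1/1.5) ≈ 10.5698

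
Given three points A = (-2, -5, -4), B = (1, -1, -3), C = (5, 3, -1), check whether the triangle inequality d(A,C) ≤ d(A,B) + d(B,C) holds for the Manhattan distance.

d(A,B) = 3 + 4 + 1 = 8, d(B,C) = 4 + 4 + 2 = 10, d(A,C) = 7 + 8 + 3 = 18.
d(A,C) = 18 ≤ 8 + 10 = 18. Triangle inequality is satisfied.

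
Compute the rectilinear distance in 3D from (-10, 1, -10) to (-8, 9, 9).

Σ|x_i - y_i| = |-10 - (-8)| + |1 - 9| + |-10 - 9| = 2 + 8 + 19 = 29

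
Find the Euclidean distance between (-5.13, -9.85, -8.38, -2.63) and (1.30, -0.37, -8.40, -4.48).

√(Σ(x_i - y_i)²) = √((-5.13 - 1.3)² + (-9.85 - (-0.37))² + (-8.38 - (-8.4))² + (-2.63 - (-4.48))²)
= √((-6.43)² + (-9.48)² + 0.02² + 1.85²) = √(41.3449 + 89.8704 + 0.0004 + 3.4225) = √134.6382 ≈ 11.6034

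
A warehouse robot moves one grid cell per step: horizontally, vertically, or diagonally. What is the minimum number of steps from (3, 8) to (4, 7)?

max(|x_i - y_i|) = max(|3 - 4|, |8 - 7|) = max(1, 1) = 1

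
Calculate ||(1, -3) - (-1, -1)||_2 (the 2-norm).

(Σ|x_i - y_i|^2)^(1/2) = (|1 - (-1)|^2 + |-3 - (-1)|^2)^(1/2)
= (2^2 + 2^2)^(1/2) = (4 + 4)^(1/2) = (8)^(1/2) ≈ 2.8284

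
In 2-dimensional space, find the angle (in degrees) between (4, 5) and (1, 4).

With u = (4, 5), v = (1, 4):
u·v = 4·1 + 5·4 = 4 + 20 = 24.
|u| = √(4² + 5²) = √41, |v| = √(1² + 4²) = √17, so |u||v| = √(41·17) = √697.
cos θ = (u·v)/(|u||v|) = 24/√697 ≈ 0.909065
θ = arccos(0.909065) ≈ 24.62°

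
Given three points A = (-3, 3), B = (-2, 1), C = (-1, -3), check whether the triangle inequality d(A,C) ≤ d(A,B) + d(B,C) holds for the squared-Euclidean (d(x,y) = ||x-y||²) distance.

d(A,B) = 1² + 2² = 5, d(B,C) = 1² + 4² = 17, d(A,C) = 2² + 6² = 40.
d(A,C) = 40 > 5 + 17 = 22. Triangle inequality is VIOLATED. (Squared-Euclidean is not a metric — this is a counterexample.)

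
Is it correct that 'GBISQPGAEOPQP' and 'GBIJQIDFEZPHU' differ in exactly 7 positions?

Differing positions: 4, 6, 7, 8, 10, 12, 13. Hamming distance = 7, so the claim is true.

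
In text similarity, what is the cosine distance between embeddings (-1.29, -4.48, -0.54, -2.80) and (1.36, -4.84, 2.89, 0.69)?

With u = (-1.29, -4.48, -0.54, -2.80), v = (1.36, -4.84, 2.89, 0.69):
u·v = (-1.29)·1.36 + (-4.48)·(-4.84) + (-0.54)·2.89 + (-2.8)·0.69 = (-1.7544) + 21.6832 + (-1.5606) + (-1.932) = 16.4362.
|u| = √((-1.29)² + (-4.48)² + (-0.54)² + (-2.8)²) = √(1.6641 + 20.0704 + 0.2916 + 7.84) = √29.8661, |v| = √(1.36² + (-4.84)² + 2.89² + 0.69²) = √(1.8496 + 23.4256 + 8.3521 + 0.4761) = √34.1034.
cos θ = (u·v)/(|u||v|) = 16.4362/(√29.8661·√34.1034) ≈ 0.515
Cosine distance = 1 - cos θ ≈ 1 - 0.515 = 0.485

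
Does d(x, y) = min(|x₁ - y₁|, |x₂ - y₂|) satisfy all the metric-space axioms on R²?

No. d fails identity of indiscernibles: take x = (-4, 0) and y = (-4, 5). Then d(x,y) = min(|-4 - (-4)|, |0 - 5|) = min(0, 5) = 0, yet x ≠ y.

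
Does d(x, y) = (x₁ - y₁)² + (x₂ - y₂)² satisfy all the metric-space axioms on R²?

No. The squared Euclidean distance fails the triangle inequality. Counterexample: x = (0, 0), y = (5, 4), z = (10, 8). d(x,z) = 10² + 8² = 164, but d(x,y) + d(y,z) = (5² + 4²) + (5² + 4²) = 41 + 41 = 82. Since 164 > 82, the triangle inequality is violated. (Note: √d, the ordinary Euclidean distance, IS a metric.)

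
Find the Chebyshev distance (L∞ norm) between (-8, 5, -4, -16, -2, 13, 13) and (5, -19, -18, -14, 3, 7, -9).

max(|x_i - y_i|) = max(|-8 - 5|, |5 - (-19)|, |-4 - (-18)|, |-16 - (-14)|, |-2 - 3|, |13 - 7|, |13 - (-9)|) = max(13, 24, 14, 2, 5, 6, 22) = 24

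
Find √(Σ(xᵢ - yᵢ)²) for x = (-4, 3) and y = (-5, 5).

√(Σ(x_i - y_i)²) = √((-4 - (-5))² + (3 - 5)²)
= √(1² + (-2)²) = √(1 + 4) = √5 ≈ 2.2361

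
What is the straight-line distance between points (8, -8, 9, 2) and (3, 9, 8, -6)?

√(Σ(x_i - y_i)²) = √((8 - 3)² + (-8 - 9)² + (9 - 8)² + (2 - (-6))²)
= √(5² + (-17)² + 1² + 8²) = √(25 + 289 + 1 + 64) = √379 ≈ 19.4679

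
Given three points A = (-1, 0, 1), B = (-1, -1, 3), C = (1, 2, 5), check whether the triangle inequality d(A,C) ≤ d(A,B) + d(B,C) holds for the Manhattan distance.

d(A,B) = 0 + 1 + 2 = 3, d(B,C) = 2 + 3 + 2 = 7, d(A,C) = 2 + 2 + 4 = 8.
d(A,C) = 8 ≤ 3 + 7 = 10. Triangle inequality is satisfied.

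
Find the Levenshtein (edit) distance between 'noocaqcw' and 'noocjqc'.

Let D[i][j] be the edit distance between the first i characters of 'noocaqcw' and the first j characters of 'noocjqc', with D[i][0] = i, D[0][j] = j, and D[i][j] = D[i-1][j-1] if the characters match, else 1 + min(D[i-1][j], D[i][j-1], D[i-1][j-1]). Filling the table (rows: prefixes of 'noocaqcw', columns: prefixes of 'noocjqc'):
     ε  n  o  o  c  j  q  c
  ε  0  1  2  3  4  5  6  7
  n  1  0  1  2  3  4  5  6
  o  2  1  0  1  2  3  4  5
  o  3  2  1  0  1  2  3  4
  c  4  3  2  1  0  1  2  3
  a  5  4  3  2  1  1  2  3
  q  6  5  4  3  2  2  1  2
  c  7  6  5  4  3  3  2  1
  w  8  7  6  5  4  4  3  2
The bottom-right entry gives D[8][7] = 2, so no sequence of fewer than 2 edits works. Backtracking through the table gives one optimal edit sequence (2 edits):
  noocaqcw → noocjqcw (sub a→j @5)
  noocjqcw → noocjqc (del w @8)
Edit distance = 2.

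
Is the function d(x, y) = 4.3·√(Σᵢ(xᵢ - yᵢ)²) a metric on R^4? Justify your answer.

Yes. The L2 (Euclidean) norm induces a metric on R^4, and multiplying a metric by a positive constant 4.3 > 0 preserves all four axioms: non-negativity (4.3·||x-y|| ≥ 0), identity (4.3·||x-y|| = 0 ⟺ ||x-y|| = 0 ⟺ x = y), symmetry (||x-y|| = ||y-x||), and the triangle inequality (4.3·||x-z|| ≤ 4.3·||x-y|| + 4.3·||y-z||). So d is a metric.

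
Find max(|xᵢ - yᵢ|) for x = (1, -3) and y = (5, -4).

max(|x_i - y_i|) = max(|1 - 5|, |-3 - (-4)|) = max(4, 1) = 4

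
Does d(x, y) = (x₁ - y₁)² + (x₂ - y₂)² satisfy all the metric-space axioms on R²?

No. The squared Euclidean distance fails the triangle inequality. Counterexample: x = (0, 0), y = (4, 3), z = (8, 6). d(x,z) = 8² + 6² = 100, but d(x,y) + d(y,z) = (4² + 3²) + (4² + 3²) = 25 + 25 = 50. Since 100 > 50, the triangle inequality is violated. (Note: √d, the ordinary Euclidean distance, IS a metric.)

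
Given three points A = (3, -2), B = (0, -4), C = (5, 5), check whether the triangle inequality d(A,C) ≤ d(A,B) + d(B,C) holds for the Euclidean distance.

d(A,B) = √(3² + 2²) = √13 ≈ 3.6056, d(B,C) = √(5² + 9²) = √106 ≈ 10.2956, d(A,C) = √(2² + 7²) = √53 ≈ 7.2801.
d(A,C) ≈ 7.2801 ≤ 3.6056 + 10.2956 = 13.9012. Triangle inequality is satisfied.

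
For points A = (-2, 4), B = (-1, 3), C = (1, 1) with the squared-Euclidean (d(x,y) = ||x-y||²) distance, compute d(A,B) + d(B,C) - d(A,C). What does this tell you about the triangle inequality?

d(A,B) = 1² + 1² = 2, d(B,C) = 2² + 2² = 8, d(A,C) = 3² + 3² = 18.
d(A,B) + d(B,C) - d(A,C) = 2 + 8 - 18 = 10 - 18 = -8. This is < 0, so the triangle inequality FAILS for these points (squared-Euclidean is not a metric).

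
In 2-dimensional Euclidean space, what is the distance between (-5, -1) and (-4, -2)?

√(Σ(x_i - y_i)²) = √((-5 - (-4))² + (-1 - (-2))²)
= √((-1)² + 1²) = √(1 + 1) = √2 ≈ 1.4142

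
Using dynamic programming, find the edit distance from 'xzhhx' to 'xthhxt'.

Let D[i][j] be the edit distance between the first i characters of 'xzhhx' and the first j characters of 'xthhxt', with D[i][0] = i, D[0][j] = j, and D[i][j] = D[i-1][j-1] if the characters match, else 1 + min(D[i-1][j], D[i][j-1], D[i-1][j-1]). Filling the table (rows: prefixes of 'xzhhx', columns: prefixes of 'xthhxt'):
     ε  x  t  h  h  x  t
  ε  0  1  2  3  4  5  6
  x  1  0  1  2  3  4  5
  z  2  1  1  2  3  4  5
  h  3  2  2  1  2  3  4
  h  4  3  3  2  1  2  3
  x  5  4  4  3  2  1  2
The bottom-right entry gives D[5][6] = 2, so no sequence of fewer than 2 edits works. Backtracking through the table gives one optimal edit sequence (2 edits):
  xzhhx → xthhx (sub z→t @2)
  xthhx → xthhxt (ins t @6)
Edit distance = 2.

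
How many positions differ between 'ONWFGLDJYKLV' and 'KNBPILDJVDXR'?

Differing positions: 1, 3, 4, 5, 9, 10, 11, 12. Hamming distance = 8.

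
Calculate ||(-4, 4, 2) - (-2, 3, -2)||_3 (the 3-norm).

(Σ|x_i - y_i|^3)^(1/3) = (|-4 - (-2)|^3 + |4 - 3|^3 + |2 - (-2)|^3)^(1/3)
= (2^3 + 1^3 + 4^3)^(1/3) = (8 + 1 + 64)^(1/3) = (73)^(1/3) ≈ 4.1793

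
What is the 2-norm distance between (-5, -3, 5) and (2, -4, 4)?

(Σ|x_i - y_i|^2)^(1/2) = (|-5 - 2|^2 + |-3 - (-4)|^2 + |5 - 4|^2)^(1/2)
= (7^2 + 1^2 + 1^2)^(1/2) = (49 + 1 + 1)^(1/2) = (51)^(1/2) ≈ 7.1414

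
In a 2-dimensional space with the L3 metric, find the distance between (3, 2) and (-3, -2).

(Σ|x_i - y_i|^3)^(1/3) = (|3 - (-3)|^3 + |2 - (-2)|^3)^(1/3)
= (6^3 + 4^3)^(1/3) = (216 + 64)^(1/3) = (280)^(1/3) ≈ 6.5421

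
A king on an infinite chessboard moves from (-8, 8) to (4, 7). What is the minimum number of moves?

max(|x_i - y_i|) = max(|-8 - 4|, |8 - 7|) = max(12, 1) = 12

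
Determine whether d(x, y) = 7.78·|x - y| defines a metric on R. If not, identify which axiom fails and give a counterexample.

Yes. Since |x - y| is a metric on R and 7.78 > 0, the positive scalar multiple 7.78·|x - y| is also a metric: scaling by a positive constant preserves non-negativity, identity (d=0 ⟺ |x-y|=0 ⟺ x=y), symmetry, and the triangle inequality.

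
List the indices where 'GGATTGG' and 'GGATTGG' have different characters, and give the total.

Differing positions: none. Hamming distance = 0.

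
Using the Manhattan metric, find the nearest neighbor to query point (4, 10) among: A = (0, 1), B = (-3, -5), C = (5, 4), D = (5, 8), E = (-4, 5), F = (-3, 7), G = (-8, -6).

Distances: d(A) = 13, d(B) = 22, d(C) = 7, d(D) = 3, d(E) = 13, d(F) = 10, d(G) = 28. Nearest: D = (5, 8) with distance 3.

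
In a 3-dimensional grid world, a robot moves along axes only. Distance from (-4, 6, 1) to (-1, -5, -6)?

Σ|x_i - y_i| = |-4 - (-1)| + |6 - (-5)| + |1 - (-6)| = 3 + 11 + 7 = 21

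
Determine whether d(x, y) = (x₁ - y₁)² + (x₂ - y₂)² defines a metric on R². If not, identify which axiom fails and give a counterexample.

No. The squared Euclidean distance fails the triangle inequality. Counterexample: x = (0, 0), y = (2, 2), z = (4, 4). d(x,z) = 4² + 4² = 32, but d(x,y) + d(y,z) = (2² + 2²) + (2² + 2²) = 8 + 8 = 16. Since 32 > 16, the triangle inequality is violated. (Note: √d, the ordinary Euclidean distance, IS a metric.)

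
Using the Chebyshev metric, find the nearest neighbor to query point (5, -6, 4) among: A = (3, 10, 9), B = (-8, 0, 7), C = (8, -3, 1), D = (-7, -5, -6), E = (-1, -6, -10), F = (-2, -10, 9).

Distances: d(A) = 16, d(B) = 13, d(C) = 3, d(D) = 12, d(E) = 14, d(F) = 7. Nearest: C = (8, -3, 1) with distance 3.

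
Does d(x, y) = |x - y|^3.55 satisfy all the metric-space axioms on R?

No. d(x,y) = |x-y|^3.55 fails the triangle inequality since p = 3.55 > 1. Counterexample: x = -4, y = 5, z = 15. d(x,z) = |-4 - 15|^3.55 = 19^3.55 ≈ 34639.7926, but d(x,y) + d(y,z) = 9^3.55 + 10^3.55 ≈ 2440.9614 + 3548.1339 = 5989.0953. Since 34639.7926 > 5989.0953, the triangle inequality is violated.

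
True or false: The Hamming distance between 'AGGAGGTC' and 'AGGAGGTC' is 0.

Differing positions: none. Hamming distance = 0, so the claim is true.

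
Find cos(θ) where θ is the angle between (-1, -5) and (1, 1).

With u = (-1, -5), v = (1, 1):
u·v = (-1)·1 + (-5)·1 = (-1) + (-5) = -6.
|u| = √((-1)² + (-5)²) = √26, |v| = √(1² + 1²) = √2, so |u||v| = √(26·2) = √52.
cos θ = (u·v)/(|u||v|) = -6/√52 ≈ -0.8321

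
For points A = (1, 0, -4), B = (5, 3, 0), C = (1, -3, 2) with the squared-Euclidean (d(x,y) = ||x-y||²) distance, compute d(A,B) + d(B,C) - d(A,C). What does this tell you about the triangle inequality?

d(A,B) = 4² + 3² + 4² = 41, d(B,C) = 4² + 6² + 2² = 56, d(A,C) = 0² + 3² + 6² = 45.
d(A,B) + d(B,C) - d(A,C) = 41 + 56 - 45 = 97 - 45 = 52. This is ≥ 0, so the triangle inequality holds for these points.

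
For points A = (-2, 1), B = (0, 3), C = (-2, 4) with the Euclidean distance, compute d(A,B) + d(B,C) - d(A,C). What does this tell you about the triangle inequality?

d(A,B) = √(2² + 2²) = √8 ≈ 2.8284, d(B,C) = √(2² + 1²) = √5 ≈ 2.2361, d(A,C) = √(0² + 3²) = √9 = 3.
d(A,B) + d(B,C) - d(A,C) = 2.8284 + 2.2361 - 3 = 5.0645 - 3 = 2.0645 (to 4 decimal places). This is ≥ 0, so the triangle inequality holds for these points.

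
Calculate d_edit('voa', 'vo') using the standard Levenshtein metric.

Let D[i][j] be the edit distance between the first i characters of 'voa' and the first j characters of 'vo', with D[i][0] = i, D[0][j] = j, and D[i][j] = D[i-1][j-1] if the characters match, else 1 + min(D[i-1][j], D[i][j-1], D[i-1][j-1]). Filling the table (rows: prefixes of 'voa', columns: prefixes of 'vo'):
     ε  v  o
  ε  0  1  2
  v  1  0  1
  o  2  1  0
  a  3  2  1
The bottom-right entry gives D[3][2] = 1, so no sequence of fewer than 1 edit works. Backtracking through the table gives one optimal edit sequence (1 edit):
  voa → vo (del a @3)
Edit distance = 1.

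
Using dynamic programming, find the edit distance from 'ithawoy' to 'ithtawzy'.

Let D[i][j] be the edit distance between the first i characters of 'ithawoy' and the first j characters of 'ithtawzy', with D[i][0] = i, D[0][j] = j, and D[i][j] = D[i-1][j-1] if the characters match, else 1 + min(D[i-1][j], D[i][j-1], D[i-1][j-1]). Filling the table (rows: prefixes of 'ithawoy', columns: prefixes of 'ithtawzy'):
     ε  i  t  h  t  a  w  z  y
  ε  0  1  2  3  4  5  6  7  8
  i  1  0  1  2  3  4  5  6  7
  t  2  1  0  1  2  3  4  5  6
  h  3  2  1  0  1  2  3  4  5
  a  4  3  2  1  1  1  2  3  4
  w  5  4  3  2  2  2  1  2  3
  o  6  5  4  3  3  3  2  2  3
  y  7  6  5  4  4  4  3  3  2
The bottom-right entry gives D[7][8] = 2, so no sequence of fewer than 2 edits works. Backtracking through the table gives one optimal edit sequence (2 edits):
  ithawoy → ithtawoy (ins t @4)
  ithtawoy → ithtawzy (sub o→z @7)
Edit distance = 2.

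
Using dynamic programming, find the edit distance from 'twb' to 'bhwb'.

Let D[i][j] be the edit distance between the first i characters of 'twb' and the first j characters of 'bhwb', with D[i][0] = i, D[0][j] = j, and D[i][j] = D[i-1][j-1] if the characters match, else 1 + min(D[i-1][j], D[i][j-1], D[i-1][j-1]). Filling the table (rows: prefixes of 'twb', columns: prefixes of 'bhwb'):
     ε  b  h  w  b
  ε  0  1  2  3  4
  t  1  1  2  3  4
  w  2  2  2  2  3
  b  3  2  3  3  2
The bottom-right entry gives D[3][4] = 2, so no sequence of fewer than 2 edits works. Backtracking through the table gives one optimal edit sequence (2 edits):
  twb → btwb (ins b @1)
  btwb → bhwb (sub t→h @2)
Edit distance = 2.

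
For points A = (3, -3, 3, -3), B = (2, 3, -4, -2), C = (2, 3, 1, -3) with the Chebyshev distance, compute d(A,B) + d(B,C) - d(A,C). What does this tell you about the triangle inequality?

d(A,B) = max(1, 6, 7, 1) = 7, d(B,C) = max(0, 0, 5, 1) = 5, d(A,C) = max(1, 6, 2, 0) = 6.
d(A,B) + d(B,C) - d(A,C) = 7 + 5 - 6 = 12 - 6 = 6. This is ≥ 0, so the triangle inequality holds for these points.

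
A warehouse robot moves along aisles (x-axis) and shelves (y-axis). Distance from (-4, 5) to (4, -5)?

Σ|x_i - y_i| = |-4 - 4| + |5 - (-5)| = 8 + 10 = 18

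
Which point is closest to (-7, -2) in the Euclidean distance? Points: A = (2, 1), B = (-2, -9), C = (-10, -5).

Distances: d(A) ≈ 9.4868, d(B) ≈ 8.6023, d(C) ≈ 4.2426. Nearest: C = (-10, -5) with distance 4.2426.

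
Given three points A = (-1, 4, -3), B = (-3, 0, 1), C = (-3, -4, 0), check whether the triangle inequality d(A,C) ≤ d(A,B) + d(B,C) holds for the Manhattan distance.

d(A,B) = 2 + 4 + 4 = 10, d(B,C) = 0 + 4 + 1 = 5, d(A,C) = 2 + 8 + 3 = 13.
d(A,C) = 13 ≤ 10 + 5 = 15. Triangle inequality is satisfied.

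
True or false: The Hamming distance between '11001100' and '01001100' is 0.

Differing positions: 1. Hamming distance = 1, so the claim that d_H = 0 is false.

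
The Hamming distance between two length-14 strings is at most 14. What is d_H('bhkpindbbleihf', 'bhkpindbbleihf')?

Differing positions: none. Hamming distance = 0. The maximum possible Hamming distance for length-14 strings is 14, so d_H/14 = 0/14 = 0.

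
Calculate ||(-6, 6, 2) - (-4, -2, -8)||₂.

√(Σ(x_i - y_i)²) = √((-6 - (-4))² + (6 - (-2))² + (2 - (-8))²)
= √((-2)² + 8² + 10²) = √(4 + 64 + 100) = √168 ≈ 12.9615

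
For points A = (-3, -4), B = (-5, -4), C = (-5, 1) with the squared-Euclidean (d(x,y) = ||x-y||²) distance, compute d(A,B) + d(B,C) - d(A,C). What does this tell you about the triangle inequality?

d(A,B) = 2² + 0² = 4, d(B,C) = 0² + 5² = 25, d(A,C) = 2² + 5² = 29.
d(A,B) + d(B,C) - d(A,C) = 4 + 25 - 29 = 29 - 29 = 0. This is ≥ 0, so the triangle inequality holds for these points.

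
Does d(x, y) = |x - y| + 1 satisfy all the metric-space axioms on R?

No. d fails identity of indiscernibles (specifically d(x,x) = 0): d(4, 4) = |4 - 4| + 1 = 0 + 1 = 1 ≠ 0.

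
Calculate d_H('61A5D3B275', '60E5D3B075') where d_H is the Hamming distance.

Differing positions: 2, 3, 8. Hamming distance = 3.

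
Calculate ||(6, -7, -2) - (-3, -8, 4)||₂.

√(Σ(x_i - y_i)²) = √((6 - (-3))² + (-7 - (-8))² + (-2 - 4)²)
= √(9² + 1² + (-6)²) = √(81 + 1 + 36) = √118 ≈ 10.8628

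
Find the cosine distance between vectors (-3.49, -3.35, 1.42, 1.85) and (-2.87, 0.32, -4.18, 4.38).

With u = (-3.49, -3.35, 1.42, 1.85), v = (-2.87, 0.32, -4.18, 4.38):
u·v = (-3.49)·(-2.87) + (-3.35)·0.32 + 1.42·(-4.18) + 1.85·4.38 = 10.0163 + (-1.072) + (-5.9356) + 8.103 = 11.1117.
|u| = √((-3.49)² + (-3.35)² + 1.42² + 1.85²) = √(12.1801 + 11.2225 + 2.0164 + 3.4225) = √28.8415, |v| = √((-2.87)² + 0.32² + (-4.18)² + 4.38²) = √(8.2369 + 0.1024 + 17.4724 + 19.1844) = √44.9961.
cos θ = (u·v)/(|u||v|) = 11.1117/(√28.8415·√44.9961) ≈ 0.3084
Cosine distance = 1 - cos θ ≈ 1 - 0.3084 = 0.6916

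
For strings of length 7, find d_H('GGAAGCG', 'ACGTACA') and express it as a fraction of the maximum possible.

Differing positions: 1, 2, 3, 4, 5, 7. Hamming distance = 6. The maximum possible Hamming distance for length-7 strings is 7, so d_H/7 = 6/7 ≈ 0.8571.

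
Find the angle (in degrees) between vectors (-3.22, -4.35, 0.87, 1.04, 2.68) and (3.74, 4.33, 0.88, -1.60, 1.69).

With u = (-3.22, -4.35, 0.87, 1.04, 2.68), v = (3.74, 4.33, 0.88, -1.60, 1.69):
u·v = (-3.22)·3.74 + (-4.35)·4.33 + 0.87·0.88 + 1.04·(-1.6) + 2.68·1.69 = (-12.0428) + (-18.8355) + 0.7656 + (-1.664) + 4.5292 = -27.2475.
|u| = √((-3.22)² + (-4.35)² + 0.87² + 1.04² + 2.68²) = √(10.3684 + 18.9225 + 0.7569 + 1.0816 + 7.1824) = √38.3118, |v| = √(3.74² + 4.33² + 0.88² + (-1.6)² + 1.69²) = √(13.9876 + 18.7489 + 0.7744 + 2.56 + 2.8561) = √38.927.
cos θ = (u·v)/(|u||v|) = -27.2475/(√38.3118·√38.927) ≈ -0.705562
θ = arccos(-0.705562) ≈ 134.87°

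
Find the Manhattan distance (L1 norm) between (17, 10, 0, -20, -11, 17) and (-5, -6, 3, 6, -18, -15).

Σ|x_i - y_i| = |17 - (-5)| + |10 - (-6)| + |0 - 3| + |-20 - 6| + |-11 - (-18)| + |17 - (-15)| = 22 + 16 + 3 + 26 + 7 + 32 = 106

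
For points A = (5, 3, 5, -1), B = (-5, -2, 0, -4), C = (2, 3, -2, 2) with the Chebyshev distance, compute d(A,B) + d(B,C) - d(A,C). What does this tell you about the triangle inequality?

d(A,B) = max(10, 5, 5, 3) = 10, d(B,C) = max(7, 5, 2, 6) = 7, d(A,C) = max(3, 0, 7, 3) = 7.
d(A,B) + d(B,C) - d(A,C) = 10 + 7 - 7 = 17 - 7 = 10. This is ≥ 0, so the triangle inequality holds for these points.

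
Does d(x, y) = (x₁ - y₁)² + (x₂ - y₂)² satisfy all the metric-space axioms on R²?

No. The squared Euclidean distance fails the triangle inequality. Counterexample: x = (0, 0), y = (5, 3), z = (10, 6). d(x,z) = 10² + 6² = 136, but d(x,y) + d(y,z) = (5² + 3²) + (5² + 3²) = 34 + 34 = 68. Since 136 > 68, the triangle inequality is violated. (Note: √d, the ordinary Euclidean distance, IS a metric.)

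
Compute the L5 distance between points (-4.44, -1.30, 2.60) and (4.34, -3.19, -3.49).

(Σ|x_i - y_i|^5)^(1/5) = (|-4.44 - 4.34|^5 + |-1.3 - (-3.19)|^5 + |2.6 - (-3.49)|^5)^(1/5)
= (8.78^5 + 1.89^5 + 6.09^5)^(1/5) ≈ (52176.216 + 24.1162 + 8376.9604)^(1/5) = (60577.2926)^(1/5) ≈ 9.0461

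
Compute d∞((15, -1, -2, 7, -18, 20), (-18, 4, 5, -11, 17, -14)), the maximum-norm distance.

max(|x_i - y_i|) = max(|15 - (-18)|, |-1 - 4|, |-2 - 5|, |7 - (-11)|, |-18 - 17|, |20 - (-14)|) = max(33, 5, 7, 18, 35, 34) = 35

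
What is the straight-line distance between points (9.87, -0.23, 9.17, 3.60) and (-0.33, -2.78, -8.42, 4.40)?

√(Σ(x_i - y_i)²) = √((9.87 - (-0.33))² + (-0.23 - (-2.78))² + (9.17 - (-8.42))² + (3.6 - 4.4)²)
= √(10.2² + 2.55² + 17.59² + (-0.8)²) = √(104.04 + 6.5025 + 309.4081 + 0.64) = √420.5906 ≈ 20.5083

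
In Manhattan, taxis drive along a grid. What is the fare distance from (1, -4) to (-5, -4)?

Σ|x_i - y_i| = |1 - (-5)| + |-4 - (-4)| = 6 + 0 = 6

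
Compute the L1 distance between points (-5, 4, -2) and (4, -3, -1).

Σ|x_i - y_i| = |-5 - 4| + |4 - (-3)| + |-2 - (-1)| = 9 + 7 + 1 = 17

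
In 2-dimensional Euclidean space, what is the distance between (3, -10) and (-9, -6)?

√(Σ(x_i - y_i)²) = √((3 - (-9))² + (-10 - (-6))²)
= √(12² + (-4)²) = √(144 + 16) = √160 ≈ 12.6491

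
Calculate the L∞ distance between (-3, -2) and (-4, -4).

max(|x_i - y_i|) = max(|-3 - (-4)|, |-2 - (-4)|) = max(1, 2) = 2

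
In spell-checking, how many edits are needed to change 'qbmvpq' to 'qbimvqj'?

Let D[i][j] be the edit distance between the first i characters of 'qbmvpq' and the first j characters of 'qbimvqj', with D[i][0] = i, D[0][j] = j, and D[i][j] = D[i-1][j-1] if the characters match, else 1 + min(D[i-1][j], D[i][j-1], D[i-1][j-1]). Filling the table (rows: prefixes of 'qbmvpq', columns: prefixes of 'qbimvqj'):
     ε  q  b  i  m  v  q  j
  ε  0  1  2  3  4  5  6  7
  q  1  0  1  2  3  4  5  6
  b  2  1  0  1  2  3  4  5
  m  3  2  1  1  1  2  3  4
  v  4  3  2  2  2  1  2  3
  p  5  4  3  3  3  2  2  3
  q  6  5  4  4  4  3  2  3
The bottom-right entry gives D[6][7] = 3, so no sequence of fewer than 3 edits works. Backtracking through the table gives one optimal edit sequence (3 edits):
  qbmvpq → qbimvpq (ins i @3)
  qbimvpq → qbimvqq (sub p→q @6)
  qbimvqq → qbimvqj (sub q→j @7)
Edit distance = 3.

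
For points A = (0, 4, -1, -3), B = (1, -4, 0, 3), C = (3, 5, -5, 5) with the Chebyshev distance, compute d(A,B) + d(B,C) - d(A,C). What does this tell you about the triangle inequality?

d(A,B) = max(1, 8, 1, 6) = 8, d(B,C) = max(2, 9, 5, 2) = 9, d(A,C) = max(3, 1, 4, 8) = 8.
d(A,B) + d(B,C) - d(A,C) = 8 + 9 - 8 = 17 - 8 = 9. This is ≥ 0, so the triangle inequality holds for these points.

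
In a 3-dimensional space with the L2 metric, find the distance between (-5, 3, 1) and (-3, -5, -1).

(Σ|x_i - y_i|^2)^(1/2) = (|-5 - (-3)|^2 + |3 - (-5)|^2 + |1 - (-1)|^2)^(1/2)
= (2^2 + 8^2 + 2^2)^(1/2) = (4 + 64 + 4)^(1/2) = (72)^(1/2) ≈ 8.4853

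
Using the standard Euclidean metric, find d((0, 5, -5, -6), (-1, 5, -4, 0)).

√(Σ(x_i - y_i)²) = √((0 - (-1))² + (5 - 5)² + (-5 - (-4))² + (-6 - 0)²)
= √(1² + 0² + (-1)² + (-6)²) = √(1 + 0 + 1 + 36) = √38 ≈ 6.1644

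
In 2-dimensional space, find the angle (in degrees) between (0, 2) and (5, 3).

With u = (0, 2), v = (5, 3):
u·v = 0·5 + 2·3 = 0 + 6 = 6.
|u| = √(0² + 2²) = √4, |v| = √(5² + 3²) = √34, so |u||v| = √(4·34) = √136.
cos θ = (u·v)/(|u||v|) = 6/√136 ≈ 0.514496
θ = arccos(0.514496) ≈ 59.04°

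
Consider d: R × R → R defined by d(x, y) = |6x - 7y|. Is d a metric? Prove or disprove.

No. d fails symmetry: d(2, 8) = |6·2 - 7·8| = |-44| = 44, but d(8, 2) = |6·8 - 7·2| = |34| = 34. Since 44 ≠ 34, d(x,y) ≠ d(y,x) in general.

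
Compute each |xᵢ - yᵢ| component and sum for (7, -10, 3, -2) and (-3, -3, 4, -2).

Σ|x_i - y_i| = |7 - (-3)| + |-10 - (-3)| + |3 - 4| + |-2 - (-2)| = 10 + 7 + 1 + 0 = 18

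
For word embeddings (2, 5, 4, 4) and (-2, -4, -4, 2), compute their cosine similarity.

With u = (2, 5, 4, 4), v = (-2, -4, -4, 2):
u·v = 2·(-2) + 5·(-4) + 4·(-4) + 4·2 = (-4) + (-20) + (-16) + 8 = -32.
|u| = √(2² + 5² + 4² + 4²) = √61, |v| = √((-2)² + (-4)² + (-4)² + 2²) = √40, so |u||v| = √(61·40) = √2440.
cos θ = (u·v)/(|u||v|) = -32/√2440 ≈ -0.6478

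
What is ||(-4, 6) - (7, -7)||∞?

max(|x_i - y_i|) = max(|-4 - 7|, |6 - (-7)|) = max(11, 13) = 13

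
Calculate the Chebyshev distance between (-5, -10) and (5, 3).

max(|x_i - y_i|) = max(|-5 - 5|, |-10 - 3|) = max(10, 13) = 13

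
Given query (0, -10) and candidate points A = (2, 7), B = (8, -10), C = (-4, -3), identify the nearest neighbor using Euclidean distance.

Distances: d(A) ≈ 17.1172, d(B) = 8, d(C) ≈ 8.0623. Nearest: B = (8, -10) with distance 8.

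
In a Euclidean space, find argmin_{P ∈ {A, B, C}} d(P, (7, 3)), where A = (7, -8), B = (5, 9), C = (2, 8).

Distances: d(A) = 11, d(B) ≈ 6.3246, d(C) ≈ 7.0711. Nearest: B = (5, 9) with distance 6.3246.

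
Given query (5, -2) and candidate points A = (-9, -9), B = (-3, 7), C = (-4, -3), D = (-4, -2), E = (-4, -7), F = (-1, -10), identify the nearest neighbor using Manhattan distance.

Distances: d(A) = 21, d(B) = 17, d(C) = 10, d(D) = 9, d(E) = 14, d(F) = 14. Nearest: D = (-4, -2) with distance 9.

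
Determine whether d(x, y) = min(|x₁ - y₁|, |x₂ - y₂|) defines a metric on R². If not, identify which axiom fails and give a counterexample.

No. d fails identity of indiscernibles: take x = (-5, 0) and y = (-5, 9). Then d(x,y) = min(|-5 - (-5)|, |0 - 9|) = min(0, 9) = 0, yet x ≠ y.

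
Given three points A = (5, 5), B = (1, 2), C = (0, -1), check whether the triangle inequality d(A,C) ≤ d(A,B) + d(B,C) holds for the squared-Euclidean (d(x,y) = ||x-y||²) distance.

d(A,B) = 4² + 3² = 25, d(B,C) = 1² + 3² = 10, d(A,C) = 5² + 6² = 61.
d(A,C) = 61 > 25 + 10 = 35. Triangle inequality is VIOLATED. (Squared-Euclidean is not a metric — this is a counterexample.)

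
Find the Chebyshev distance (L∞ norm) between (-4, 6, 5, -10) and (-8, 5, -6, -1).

max(|x_i - y_i|) = max(|-4 - (-8)|, |6 - 5|, |5 - (-6)|, |-10 - (-1)|) = max(4, 1, 11, 9) = 11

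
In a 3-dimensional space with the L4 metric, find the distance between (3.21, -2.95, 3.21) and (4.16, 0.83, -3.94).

(Σ|x_i - y_i|^4)^(1/4) = (|3.21 - 4.16|^4 + |-2.95 - 0.83|^4 + |3.21 - (-3.94)|^4)^(1/4)
= (0.95^4 + 3.78^4 + 7.15^4)^(1/4) ≈ (0.8145 + 204.1584 + 2613.51)^(1/4) = (2818.4829)^(1/4) ≈ 7.2862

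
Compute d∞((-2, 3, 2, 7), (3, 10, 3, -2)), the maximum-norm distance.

max(|x_i - y_i|) = max(|-2 - 3|, |3 - 10|, |2 - 3|, |7 - (-2)|) = max(5, 7, 1, 9) = 9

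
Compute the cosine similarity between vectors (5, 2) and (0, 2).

With u = (5, 2), v = (0, 2):
u·v = 5·0 + 2·2 = 0 + 4 = 4.
|u| = √(5² + 2²) = √29, |v| = √(0² + 2²) = √4, so |u||v| = √(29·4) = √116.
cos θ = (u·v)/(|u||v|) = 4/√116 ≈ 0.3714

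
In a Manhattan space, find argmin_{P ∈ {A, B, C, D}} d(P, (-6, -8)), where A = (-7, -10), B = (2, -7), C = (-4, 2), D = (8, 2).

Distances: d(A) = 3, d(B) = 9, d(C) = 12, d(D) = 24. Nearest: A = (-7, -10) with distance 3.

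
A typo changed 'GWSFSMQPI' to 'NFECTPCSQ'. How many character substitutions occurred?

Differing positions: 1, 2, 3, 4, 5, 6, 7, 8, 9. Hamming distance = 9.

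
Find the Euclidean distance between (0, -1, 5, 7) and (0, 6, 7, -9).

√(Σ(x_i - y_i)²) = √((0 - 0)² + (-1 - 6)² + (5 - 7)² + (7 - (-9))²)
= √(0² + (-7)² + (-2)² + 16²) = √(0 + 49 + 4 + 256) = √309 ≈ 17.5784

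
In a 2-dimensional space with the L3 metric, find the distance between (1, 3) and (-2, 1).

(Σ|x_i - y_i|^3)^(1/3) = (|1 - (-2)|^3 + |3 - 1|^3)^(1/3)
= (3^3 + 2^3)^(1/3) = (27 + 8)^(1/3) = (35)^(1/3) ≈ 3.2711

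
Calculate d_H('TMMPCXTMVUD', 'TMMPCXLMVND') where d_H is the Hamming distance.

Differing positions: 7, 10. Hamming distance = 2.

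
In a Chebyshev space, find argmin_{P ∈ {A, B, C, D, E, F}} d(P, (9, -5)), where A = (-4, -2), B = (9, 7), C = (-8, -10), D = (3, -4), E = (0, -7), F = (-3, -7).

Distances: d(A) = 13, d(B) = 12, d(C) = 17, d(D) = 6, d(E) = 9, d(F) = 12. Nearest: D = (3, -4) with distance 6.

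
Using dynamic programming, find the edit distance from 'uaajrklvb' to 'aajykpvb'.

Let D[i][j] be the edit distance between the first i characters of 'uaajrklvb' and the first j characters of 'aajykpvb', with D[i][0] = i, D[0][j] = j, and D[i][j] = D[i-1][j-1] if the characters match, else 1 + min(D[i-1][j], D[i][j-1], D[i-1][j-1]). Filling the table (rows: prefixes of 'uaajrklvb', columns: prefixes of 'aajykpvb'):
     ε  a  a  j  y  k  p  v  b
  ε  0  1  2  3  4  5  6  7  8
  u  1  1  2  3  4  5  6  7  8
  a  2  1  1  2  3  4  5  6  7
  a  3  2  1  2  3  4  5  6  7
  j  4  3  2  1  2  3  4  5  6
  r  5  4  3  2  2  3  4  5  6
  k  6  5  4  3  3  2  3  4  5
  l  7  6  5  4  4  3  3  4  5
  v  8  7  6  5  5  4  4  3  4
  b  9  8  7  6  6  5  5  4  3
The bottom-right entry gives D[9][8] = 3, so no sequence of fewer than 3 edits works. Backtracking through the table gives one optimal edit sequence (3 edits):
  uaajrklvb → aajrklvb (del u @1)
  aajrklvb → aajyklvb (sub r→y @4)
  aajyklvb → aajykpvb (sub l→p @6)
Edit distance = 3.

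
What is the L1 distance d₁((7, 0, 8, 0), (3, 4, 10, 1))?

Σ|x_i - y_i| = |7 - 3| + |0 - 4| + |8 - 10| + |0 - 1| = 4 + 4 + 2 + 1 = 11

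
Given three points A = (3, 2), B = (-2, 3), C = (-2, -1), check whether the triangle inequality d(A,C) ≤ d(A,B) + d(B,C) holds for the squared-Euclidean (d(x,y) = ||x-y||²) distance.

d(A,B) = 5² + 1² = 26, d(B,C) = 0² + 4² = 16, d(A,C) = 5² + 3² = 34.
d(A,C) = 34 ≤ 26 + 16 = 42. Triangle inequality is satisfied.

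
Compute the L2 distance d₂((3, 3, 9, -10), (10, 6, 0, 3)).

√(Σ(x_i - y_i)²) = √((3 - 10)² + (3 - 6)² + (9 - 0)² + (-10 - 3)²)
= √((-7)² + (-3)² + 9² + (-13)²) = √(49 + 9 + 81 + 169) = √308 ≈ 17.5499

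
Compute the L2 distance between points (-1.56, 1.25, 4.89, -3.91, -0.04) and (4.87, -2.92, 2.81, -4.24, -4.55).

(Σ|x_i - y_i|^2)^(1/2) = (|-1.56 - 4.87|^2 + |1.25 - (-2.92)|^2 + |4.89 - 2.81|^2 + |-3.91 - (-4.24)|^2 + |-0.04 - (-4.55)|^2)^(1/2)
= (6.43^2 + 4.17^2 + 2.08^2 + 0.33^2 + 4.51^2)^(1/2) = (41.3449 + 17.3889 + 4.3264 + 0.1089 + 20.3401)^(1/2) = (83.5092)^(1/2) ≈ 9.1383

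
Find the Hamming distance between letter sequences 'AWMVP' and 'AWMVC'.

Differing positions: 5. Hamming distance = 1.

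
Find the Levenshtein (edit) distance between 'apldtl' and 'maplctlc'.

Let D[i][j] be the edit distance between the first i characters of 'apldtl' and the first j characters of 'maplctlc', with D[i][0] = i, D[0][j] = j, and D[i][j] = D[i-1][j-1] if the characters match, else 1 + min(D[i-1][j], D[i][j-1], D[i-1][j-1]). Filling the table (rows: prefixes of 'apldtl', columns: prefixes of 'maplctlc'):
     ε  m  a  p  l  c  t  l  c
  ε  0  1  2  3  4  5  6  7  8
  a  1  1  1  2  3  4  5  6  7
  p  2  2  2  1  2  3  4  5  6
  l  3  3  3  2  1  2  3  4  5
  d  4  4  4  3  2  2  3  4  5
  t  5  5  5  4  3  3  2  3  4
  l  6  6  6  5  4  4  3  2  3
The bottom-right entry gives D[6][8] = 3, so no sequence of fewer than 3 edits works. Backtracking through the table gives one optimal edit sequence (3 edits):
  apldtl → mapldtl (ins m @1)
  mapldtl → maplctl (sub d→c @5)
  maplctl → maplctlc (ins c @8)
Edit distance = 3.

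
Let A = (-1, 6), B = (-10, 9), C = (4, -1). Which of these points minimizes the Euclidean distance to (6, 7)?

Distances: d(A) ≈ 7.0711, d(B) ≈ 16.1245, d(C) ≈ 8.2462. Nearest: A = (-1, 6) with distance 7.0711.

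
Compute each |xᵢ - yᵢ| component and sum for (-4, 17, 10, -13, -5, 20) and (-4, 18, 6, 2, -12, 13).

Σ|x_i - y_i| = |-4 - (-4)| + |17 - 18| + |10 - 6| + |-13 - 2| + |-5 - (-12)| + |20 - 13| = 0 + 1 + 4 + 15 + 7 + 7 = 34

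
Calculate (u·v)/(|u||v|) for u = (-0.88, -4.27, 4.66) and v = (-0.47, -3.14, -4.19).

With u = (-0.88, -4.27, 4.66), v = (-0.47, -3.14, -4.19):
u·v = (-0.88)·(-0.47) + (-4.27)·(-3.14) + 4.66·(-4.19) = 0.4136 + 13.4078 + (-19.5254) = -5.704.
|u| = √((-0.88)² + (-4.27)² + 4.66²) = √(0.7744 + 18.2329 + 21.7156) = √40.7229, |v| = √((-0.47)² + (-3.14)² + (-4.19)²) = √(0.2209 + 9.8596 + 17.5561) = √27.6366.
cos θ = (u·v)/(|u||v|) = -5.704/(√40.7229·√27.6366) ≈ -0.17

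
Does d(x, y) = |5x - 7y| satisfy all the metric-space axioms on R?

No. d fails symmetry: d(4, 9) = |5·4 - 7·9| = |-43| = 43, but d(9, 4) = |5·9 - 7·4| = |17| = 17. Since 43 ≠ 17, d(x,y) ≠ d(y,x) in general.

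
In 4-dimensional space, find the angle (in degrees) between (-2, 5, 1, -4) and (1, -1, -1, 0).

With u = (-2, 5, 1, -4), v = (1, -1, -1, 0):
u·v = (-2)·1 + 5·(-1) + 1·(-1) + (-4)·0 = (-2) + (-5) + (-1) + 0 = -8.
|u| = √((-2)² + 5² + 1² + (-4)²) = √46, |v| = √(1² + (-1)² + (-1)² + 0²) = √3, so |u||v| = √(46·3) = √138.
cos θ = (u·v)/(|u||v|) = -8/√138 ≈ -0.681005
θ = arccos(-0.681005) ≈ 132.92°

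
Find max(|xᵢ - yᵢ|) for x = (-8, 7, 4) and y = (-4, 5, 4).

max(|x_i - y_i|) = max(|-8 - (-4)|, |7 - 5|, |4 - 4|) = max(4, 2, 0) = 4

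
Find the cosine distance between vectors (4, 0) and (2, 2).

With u = (4, 0), v = (2, 2):
u·v = 4·2 + 0·2 = 8 + 0 = 8.
|u| = √(4² + 0²) = √16, |v| = √(2² + 2²) = √8, so |u||v| = √(16·8) = √128.
cos θ = (u·v)/(|u||v|) = 8/√128 ≈ 0.7071
Cosine distance = 1 - cos θ ≈ 1 - 0.7071 = 0.2929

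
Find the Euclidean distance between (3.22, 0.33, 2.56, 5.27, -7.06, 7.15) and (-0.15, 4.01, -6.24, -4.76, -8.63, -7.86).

√(Σ(x_i - y_i)²) = √((3.22 - (-0.15))² + (0.33 - 4.01)² + (2.56 - (-6.24))² + (5.27 - (-4.76))² + (-7.06 - (-8.63))² + (7.15 - (-7.86))²)
= √(3.37² + (-3.68)² + 8.8² + 10.03² + 1.57² + 15.01²) = √(11.3569 + 13.5424 + 77.44 + 100.6009 + 2.4649 + 225.3001) = √430.7052 ≈ 20.7534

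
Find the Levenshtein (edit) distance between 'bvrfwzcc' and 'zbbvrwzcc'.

Let D[i][j] be the edit distance between the first i characters of 'bvrfwzcc' and the first j characters of 'zbbvrwzcc', with D[i][0] = i, D[0][j] = j, and D[i][j] = D[i-1][j-1] if the characters match, else 1 + min(D[i-1][j], D[i][j-1], D[i-1][j-1]). Filling the table (rows: prefixes of 'bvrfwzcc', columns: prefixes of 'zbbvrwzcc'):
     ε  z  b  b  v  r  w  z  c  c
  ε  0  1  2  3  4  5  6  7  8  9
  b  1  1  1  2  3  4  5  6  7  8
  v  2  2  2  2  2  3  4  5  6  7
  r  3  3  3  3  3  2  3  4  5  6
  f  4  4  4  4  4  3  3  4  5  6
  w  5  5  5  5  5  4  3  4  5  6
  z  6  5  6  6  6  5  4  3  4  5
  c  7  6  6  7  7  6  5  4  3  4
  c  8  7  7  7  8  7  6  5  4  3
The bottom-right entry gives D[8][9] = 3, so no sequence of fewer than 3 edits works. Backtracking through the table gives one optimal edit sequence (3 edits):
  bvrfwzcc → zbvrfwzcc (ins z @1)
  zbvrfwzcc → zbbvrfwzcc (ins b @2)
  zbbvrfwzcc → zbbvrwzcc (del f @6)
Edit distance = 3.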